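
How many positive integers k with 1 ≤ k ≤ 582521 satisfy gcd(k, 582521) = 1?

Prime factorization: 582521 = 19 · 23 · 31 · 43.
φ(19) = 19 − 1 = 18.
φ(23) = 23 − 1 = 22.
φ(31) = 31 − 1 = 30.
φ(43) = 43 − 1 = 42.
Multiply: 18 · 22 · 30 · 42 = 498960.

498960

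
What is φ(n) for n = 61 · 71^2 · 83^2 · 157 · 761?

240623353152000

φ(61) = 61 − 1 = 60.
φ(71^2) = 71^2 − 71^1 = 5041 − 71 = 4970.
φ(83^2) = 83^2 − 83^1 = 6889 − 83 = 6806.
φ(157) = 157 − 1 = 156.
φ(761) = 761 − 1 = 760.
Multiply: 60 · 4970 · 6806 · 156 · 760 = 240623353152000.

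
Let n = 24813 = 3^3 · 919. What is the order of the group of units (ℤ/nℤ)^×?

16524

φ(3^3) = 3^3 − 3^2 = 27 − 9 = 18.
φ(919) = 919 − 1 = 918.
φ(24813) = 18 × 918 = 16524.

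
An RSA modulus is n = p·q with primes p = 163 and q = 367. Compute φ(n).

59292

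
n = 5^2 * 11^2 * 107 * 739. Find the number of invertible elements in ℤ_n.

φ(5^2) = 5^1·(5−1) = 5·4 = 20.
φ(11^2) = 11^1·(11−1) = 11·10 = 110.
φ(107) = 107 − 1 = 106.
φ(739) = 739 − 1 = 738.
Multiply: 20 · 110 · 106 · 738 = 172101600.

172101600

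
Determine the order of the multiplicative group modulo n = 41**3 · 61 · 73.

φ(306905213) = 306905213 · (1 − 1/41) · (1 − 1/61) · (1 − 1/73)
       = 306905213 · 172800/182573 = 290476800.

290476800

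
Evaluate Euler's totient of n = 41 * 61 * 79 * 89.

φ(41) = 41 − 1 = 40.
φ(61) = 61 − 1 = 60.
φ(79) = 79 − 1 = 78.
φ(89) = 89 − 1 = 88.
φ(17584531) = 40 × 60 × 78 × 88 = 16473600.

16473600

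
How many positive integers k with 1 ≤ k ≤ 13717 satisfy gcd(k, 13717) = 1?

11760

First factor: 13717 = 11 · 29 · 43.
φ(11) = 11 − 1 = 10.
φ(29) = 29 − 1 = 28.
φ(43) = 43 − 1 = 42.
Since φ is multiplicative, φ(13717) = 10 · 28 · 42 = 11760.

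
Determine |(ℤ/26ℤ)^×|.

26 = 2 × 13.
φ(2) = 2 − 1 = 1.
φ(13) = 13 − 1 = 12.
φ(26) = 1 × 12 = 12.

12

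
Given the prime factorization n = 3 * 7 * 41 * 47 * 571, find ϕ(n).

12585600

φ(23106657) = 23106657 · (1 − 1/3) · (1 − 1/7) · (1 − 1/41) · (1 − 1/47) · (1 − 1/571)
       = 23106657 · 12585600/23106657 = 12585600.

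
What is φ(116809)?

Factor 116809: 116809 = 7 × 11 × 37 × 41.
φ(7) = 7 − 1 = 6.
φ(11) = 11 − 1 = 10.
φ(37) = 37 − 1 = 36.
φ(41) = 41 − 1 = 40.
φ(116809) = 6 × 10 × 36 × 40 = 86400.

86400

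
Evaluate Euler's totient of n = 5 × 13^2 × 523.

325728

φ(5) = 5 − 1 = 4.
φ(13^2) = 13^1·(13−1) = 13·12 = 156.
φ(523) = 523 − 1 = 522.
Since φ is multiplicative, φ(441935) = 4 · 156 · 522 = 325728.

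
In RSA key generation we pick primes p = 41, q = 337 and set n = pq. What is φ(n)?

13440

For distinct primes, φ(pq) = (p−1)(q−1) = 40 × 336 = 13440.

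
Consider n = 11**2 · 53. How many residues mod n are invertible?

φ(11^2) = 11^2 − 11^1 = 121 − 11 = 110.
φ(53) = 53 − 1 = 52.
φ(6413) = 110 × 52 = 5720.

5720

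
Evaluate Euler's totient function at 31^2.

φ(31^2) = 31^1·(31−1) = 31·30 = 930.

930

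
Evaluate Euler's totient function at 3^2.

φ(3^2) = 3^1·(3−1) = 3·2 = 6.

6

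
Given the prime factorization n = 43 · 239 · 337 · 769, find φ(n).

φ(43) = 43 − 1 = 42.
φ(239) = 239 − 1 = 238.
φ(337) = 337 − 1 = 336.
φ(769) = 769 − 1 = 768.
Since φ is multiplicative, φ(2663315381) = 42 · 238 · 336 · 768 = 2579447808.

2579447808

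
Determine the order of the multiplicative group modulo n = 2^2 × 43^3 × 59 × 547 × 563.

2764223463456

φ(2^2) = 2^2 − 2^1 = 4 − 2 = 2.
φ(43^3) = 43^2·(43−1) = 1849·42 = 77658.
φ(59) = 59 − 1 = 58.
φ(547) = 547 − 1 = 546.
φ(563) = 563 − 1 = 562.
φ(5778473033572) = 2 × 77658 × 58 × 546 × 562 = 2764223463456.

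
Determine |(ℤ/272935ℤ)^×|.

179712

Prime factorization: 272935 = 5 · 13^2 · 17 · 19.
φ(5) = 5 − 1 = 4.
φ(13^2) = 13^2 − 13^1 = 169 − 13 = 156.
φ(17) = 17 − 1 = 16.
φ(19) = 19 − 1 = 18.
Since φ is multiplicative, φ(272935) = 4 · 156 · 16 · 18 = 179712.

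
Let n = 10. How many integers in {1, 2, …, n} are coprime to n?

Prime factorization: 10 = 2 · 5.
φ(10) = 10 · (1 − 1/2) · (1 − 1/5)
       = 10 · 4/10 = 4.

4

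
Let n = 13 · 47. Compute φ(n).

φ(13) = 13 − 1 = 12.
φ(47) = 47 − 1 = 46.
Since φ is multiplicative, φ(611) = 12 · 46 = 552.

552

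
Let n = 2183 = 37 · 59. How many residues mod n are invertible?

2088

φ(2183) = 2183 · (1 − 1/37) · (1 − 1/59)
       = 2183 · 2088/2183 = 2088.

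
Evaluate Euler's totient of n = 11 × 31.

300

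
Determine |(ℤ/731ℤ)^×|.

First factor: 731 = 17 · 43.
φ(17) = 17 − 1 = 16.
φ(43) = 43 − 1 = 42.
φ(731) = 16 × 42 = 672.

672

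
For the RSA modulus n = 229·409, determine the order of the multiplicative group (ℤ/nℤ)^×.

93024

For distinct primes, φ(pq) = (p−1)(q−1) = 228 × 408 = 93024.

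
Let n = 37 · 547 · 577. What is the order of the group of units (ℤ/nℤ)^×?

φ(11677903) = 11677903 · (1 − 1/37) · (1 − 1/547) · (1 − 1/577)
       = 11677903 · 11321856/11677903 = 11321856.

11321856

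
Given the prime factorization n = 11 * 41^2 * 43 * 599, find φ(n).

411902400

φ(476272687) = 476272687 · (1 − 1/11) · (1 − 1/41) · (1 − 1/43) · (1 − 1/599)
       = 476272687 · 10046400/11616407 = 411902400.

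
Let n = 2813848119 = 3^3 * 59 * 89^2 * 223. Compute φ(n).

1815206976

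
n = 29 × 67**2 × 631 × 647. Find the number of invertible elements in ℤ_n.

50390635680

φ(53147304517) = 53147304517 · (1 − 1/29) · (1 − 1/67) · (1 − 1/631) · (1 − 1/647)
       = 53147304517 · 752099040/793243351 = 50390635680.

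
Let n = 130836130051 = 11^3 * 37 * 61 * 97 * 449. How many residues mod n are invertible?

112405708800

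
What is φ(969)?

576

Factor 969: 969 = 3 · 17 · 19.
φ(3) = 3 − 1 = 2.
φ(17) = 17 − 1 = 16.
φ(19) = 19 − 1 = 18.
Since φ is multiplicative, φ(969) = 2 · 16 · 18 = 576.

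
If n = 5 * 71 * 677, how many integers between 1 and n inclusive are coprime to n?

189280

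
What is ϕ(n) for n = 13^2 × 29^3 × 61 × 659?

145029306240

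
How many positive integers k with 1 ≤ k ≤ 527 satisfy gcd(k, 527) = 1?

480

First factor: 527 = 17 × 31.
φ(527) = 527 · (1 − 1/17) · (1 − 1/31)
       = 527 · 480/527 = 480.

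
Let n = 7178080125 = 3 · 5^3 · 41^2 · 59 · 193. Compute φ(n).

3652608000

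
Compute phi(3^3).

φ(3^3) = 3^3 − 3^2 = 27 − 9 = 18.

18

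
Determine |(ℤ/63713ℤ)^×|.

56784

63713 = 13^3 · 29.
φ(63713) = 63713 · (1 − 1/13) · (1 − 1/29)
       = 63713 · 336/377 = 56784.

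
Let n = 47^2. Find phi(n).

2162

φ(47^2) = 47^1·(47−1) = 47·46 = 2162.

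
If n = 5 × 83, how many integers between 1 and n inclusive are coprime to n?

328

φ(415) = 415 · (1 − 1/5) · (1 − 1/83)
       = 415 · 328/415 = 328.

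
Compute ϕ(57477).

29568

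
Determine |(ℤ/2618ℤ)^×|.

960

Prime factorization: 2618 = 2 × 7 × 11 × 17.
φ(2) = 2 − 1 = 1.
φ(7) = 7 − 1 = 6.
φ(11) = 11 − 1 = 10.
φ(17) = 17 − 1 = 16.
Since φ is multiplicative, φ(2618) = 1 · 6 · 10 · 16 = 960.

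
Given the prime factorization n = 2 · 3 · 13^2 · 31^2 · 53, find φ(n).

φ(2) = 2 − 1 = 1.
φ(3) = 3 − 1 = 2.
φ(13^2) = 13^1·(13−1) = 13·12 = 156.
φ(31^2) = 31^2 − 31^1 = 961 − 31 = 930.
φ(53) = 53 − 1 = 52.
φ(51646062) = 1 × 2 × 156 × 930 × 52 = 15088320.

15088320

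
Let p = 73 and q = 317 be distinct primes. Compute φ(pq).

22752

For distinct primes, φ(pq) = (p−1)(q−1) = 72 × 316 = 22752.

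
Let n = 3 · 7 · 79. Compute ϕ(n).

936

φ(1659) = 1659 · (1 − 1/3) · (1 − 1/7) · (1 − 1/79)
       = 1659 · 936/1659 = 936.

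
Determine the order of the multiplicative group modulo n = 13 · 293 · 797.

φ(13) = 13 − 1 = 12.
φ(293) = 293 − 1 = 292.
φ(797) = 797 − 1 = 796.
Multiply: 12 · 292 · 796 = 2789184.

2789184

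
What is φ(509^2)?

258572

φ(259081) = 259081 · (1 − 1/509)
       = 259081 · 508/509 = 258572.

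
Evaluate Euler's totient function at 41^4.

φ(2825761) = 2825761 · (1 − 1/41)
       = 2825761 · 40/41 = 2756840.

2756840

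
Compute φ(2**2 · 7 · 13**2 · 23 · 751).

30888000

φ(2^2) = 2^1·(2−1) = 2·1 = 2.
φ(7) = 7 − 1 = 6.
φ(13^2) = 13^1·(13−1) = 13·12 = 156.
φ(23) = 23 − 1 = 22.
φ(751) = 751 − 1 = 750.
Since φ is multiplicative, φ(81735836) = 2 · 6 · 156 · 22 · 750 = 30888000.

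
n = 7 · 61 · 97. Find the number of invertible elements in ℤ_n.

φ(41419) = 41419 · (1 − 1/7) · (1 − 1/61) · (1 − 1/97)
       = 41419 · 34560/41419 = 34560.

34560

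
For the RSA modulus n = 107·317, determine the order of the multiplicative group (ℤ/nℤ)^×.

φ(33919) = 33919 · (1 − 1/107) · (1 − 1/317)
       = 33919 · 33496/33919 = 33496.

33496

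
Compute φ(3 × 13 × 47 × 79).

φ(3) = 3 − 1 = 2.
φ(13) = 13 − 1 = 12.
φ(47) = 47 − 1 = 46.
φ(79) = 79 − 1 = 78.
Since φ is multiplicative, φ(144807) = 2 · 12 · 46 · 78 = 86112.

86112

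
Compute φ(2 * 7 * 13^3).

φ(2) = 2 − 1 = 1.
φ(7) = 7 − 1 = 6.
φ(13^3) = 13^2·(13−1) = 169·12 = 2028.
φ(30758) = 1 × 6 × 2028 = 12168.

12168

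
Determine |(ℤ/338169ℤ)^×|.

192192

First factor: 338169 = 3 · 13**2 · 23 · 29.
φ(3) = 3 − 1 = 2.
φ(13^2) = 13^1·(13−1) = 13·12 = 156.
φ(23) = 23 − 1 = 22.
φ(29) = 29 − 1 = 28.
Since φ is multiplicative, φ(338169) = 2 · 156 · 22 · 28 = 192192.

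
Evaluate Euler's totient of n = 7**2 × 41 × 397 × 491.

φ(7^2) = 7^1·(7−1) = 7·6 = 42.
φ(41) = 41 − 1 = 40.
φ(397) = 397 − 1 = 396.
φ(491) = 491 − 1 = 490.
Multiply: 42 · 40 · 396 · 490 = 325987200.

325987200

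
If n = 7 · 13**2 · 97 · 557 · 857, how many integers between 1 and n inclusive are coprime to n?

φ(54776275099) = 54776275099 · (1 − 1/7) · (1 − 1/13) · (1 − 1/97) · (1 − 1/557) · (1 − 1/857)
       = 54776275099 · 3289669632/4213559623 = 42765705216.

42765705216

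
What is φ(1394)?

First factor: 1394 = 2 × 17 × 41.
φ(2) = 2 − 1 = 1.
φ(17) = 17 − 1 = 16.
φ(41) = 41 − 1 = 40.
φ(1394) = 1 × 16 × 40 = 640.

640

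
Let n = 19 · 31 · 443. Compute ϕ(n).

φ(260927) = 260927 · (1 − 1/19) · (1 − 1/31) · (1 − 1/443)
       = 260927 · 238680/260927 = 238680.

238680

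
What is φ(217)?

180

Prime factorization: 217 = 7 × 31.
φ(7) = 7 − 1 = 6.
φ(31) = 31 − 1 = 30.
Since φ is multiplicative, φ(217) = 6 · 30 = 180.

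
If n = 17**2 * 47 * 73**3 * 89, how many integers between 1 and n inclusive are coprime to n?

φ(470277594079) = 470277594079 · (1 − 1/17) · (1 − 1/47) · (1 − 1/73) · (1 − 1/89)
       = 470277594079 · 4663296/5191103 = 422461974528.

422461974528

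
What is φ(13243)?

Prime factorization: 13243 = 17 · 19 · 41.
φ(17) = 17 − 1 = 16.
φ(19) = 19 − 1 = 18.
φ(41) = 41 − 1 = 40.
Multiply: 16 · 18 · 40 = 11520.

11520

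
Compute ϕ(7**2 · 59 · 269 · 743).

484413216

φ(7^2) = 7^1·(7−1) = 7·6 = 42.
φ(59) = 59 − 1 = 58.
φ(269) = 269 − 1 = 268.
φ(743) = 743 − 1 = 742.
Multiply: 42 · 58 · 268 · 742 = 484413216.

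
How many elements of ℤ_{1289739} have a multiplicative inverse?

First factor: 1289739 = 3 · 11^3 · 17 · 19.
φ(1289739) = 1289739 · (1 − 1/3) · (1 − 1/11) · (1 − 1/17) · (1 − 1/19)
       = 1289739 · 5760/10659 = 696960.

696960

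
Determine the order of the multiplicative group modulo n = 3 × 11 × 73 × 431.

φ(3) = 3 − 1 = 2.
φ(11) = 11 − 1 = 10.
φ(73) = 73 − 1 = 72.
φ(431) = 431 − 1 = 430.
Multiply: 2 · 10 · 72 · 430 = 619200.

619200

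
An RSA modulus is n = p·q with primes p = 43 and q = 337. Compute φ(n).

14112

φ(43) = 43 − 1 = 42.
φ(337) = 337 − 1 = 336.
φ(14491) = 42 × 336 = 14112.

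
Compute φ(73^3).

383688

φ(389017) = 389017 · (1 − 1/73)
       = 389017 · 72/73 = 383688.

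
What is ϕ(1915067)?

1330560

1915067 = 7**2 * 11**2 * 17 * 19.
φ(1915067) = 1915067 · (1 − 1/7) · (1 − 1/11) · (1 − 1/17) · (1 − 1/19)
       = 1915067 · 17280/24871 = 1330560.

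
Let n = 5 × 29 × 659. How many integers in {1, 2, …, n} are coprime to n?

φ(5) = 5 − 1 = 4.
φ(29) = 29 − 1 = 28.
φ(659) = 659 − 1 = 658.
φ(95555) = 4 × 28 × 658 = 73696.

73696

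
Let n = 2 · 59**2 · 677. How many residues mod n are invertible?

φ(4713274) = 4713274 · (1 − 1/2) · (1 − 1/59) · (1 − 1/677)
       = 4713274 · 39208/79886 = 2313272.

2313272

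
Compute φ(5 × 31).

φ(155) = 155 · (1 − 1/5) · (1 − 1/31)
       = 155 · 120/155 = 120.

120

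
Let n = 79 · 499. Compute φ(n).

38844

φ(79) = 79 − 1 = 78.
φ(499) = 499 − 1 = 498.
Multiply: 78 · 498 = 38844.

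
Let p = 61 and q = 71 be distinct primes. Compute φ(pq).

For distinct primes, φ(pq) = (p−1)(q−1) = 60 × 70 = 4200.

4200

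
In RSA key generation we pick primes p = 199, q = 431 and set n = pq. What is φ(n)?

85140

φ(199) = 199 − 1 = 198.
φ(431) = 431 − 1 = 430.
φ(85769) = 198 × 430 = 85140.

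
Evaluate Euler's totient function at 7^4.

2058

φ(7^4) = 7^4 − 7^3 = 2401 − 343 = 2058.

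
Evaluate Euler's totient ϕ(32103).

Prime factorization: 32103 = 3**3 × 29 × 41.
φ(32103) = 32103 · (1 − 1/3) · (1 − 1/29) · (1 − 1/41)
       = 32103 · 2240/3567 = 20160.

20160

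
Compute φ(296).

144

Factor 296: 296 = 2^3 * 37.
φ(2^3) = 2^3 − 2^2 = 8 − 4 = 4.
φ(37) = 37 − 1 = 36.
Multiply: 4 · 36 = 144.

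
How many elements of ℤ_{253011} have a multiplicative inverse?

First factor: 253011 = 3 · 11^2 · 17 · 41.
φ(3) = 3 − 1 = 2.
φ(11^2) = 11^1·(11−1) = 11·10 = 110.
φ(17) = 17 − 1 = 16.
φ(41) = 41 − 1 = 40.
φ(253011) = 2 × 110 × 16 × 40 = 140800.

140800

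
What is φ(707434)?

267696

Factor 707434: 707434 = 2 · 7 · 13^3 · 23.
φ(2) = 2 − 1 = 1.
φ(7) = 7 − 1 = 6.
φ(13^3) = 13^3 − 13^2 = 2197 − 169 = 2028.
φ(23) = 23 − 1 = 22.
Multiply: 1 · 6 · 2028 · 22 = 267696.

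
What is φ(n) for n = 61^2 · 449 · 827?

1354375680

φ(1381692883) = 1381692883 · (1 − 1/61) · (1 − 1/449) · (1 − 1/827)
       = 1381692883 · 22202880/22650703 = 1354375680.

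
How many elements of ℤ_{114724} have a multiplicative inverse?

114724 = 2**2 · 23 · 29 · 43.
φ(2^2) = 2^1·(2−1) = 2·1 = 2.
φ(23) = 23 − 1 = 22.
φ(29) = 29 − 1 = 28.
φ(43) = 43 − 1 = 42.
φ(114724) = 2 × 22 × 28 × 42 = 51744.

51744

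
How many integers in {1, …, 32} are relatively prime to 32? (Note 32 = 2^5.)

φ(32) = 32 · (1 − 1/2)
       = 32 · 1/2 = 16.

16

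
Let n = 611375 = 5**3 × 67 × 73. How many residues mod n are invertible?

475200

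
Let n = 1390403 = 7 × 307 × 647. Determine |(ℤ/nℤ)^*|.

1186056

φ(7) = 7 − 1 = 6.
φ(307) = 307 − 1 = 306.
φ(647) = 647 − 1 = 646.
φ(1390403) = 6 × 306 × 646 = 1186056.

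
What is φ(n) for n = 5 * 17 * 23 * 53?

φ(103615) = 103615 · (1 − 1/5) · (1 − 1/17) · (1 − 1/23) · (1 − 1/53)
       = 103615 · 73216/103615 = 73216.

73216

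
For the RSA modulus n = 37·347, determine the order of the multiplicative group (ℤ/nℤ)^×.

φ(n) = (p − 1)(q − 1) = (37−1)(347−1) = 36·346 = 12456.

12456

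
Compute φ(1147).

Prime factorization: 1147 = 31 · 37.
φ(1147) = 1147 · (1 − 1/31) · (1 − 1/37)
       = 1147 · 1080/1147 = 1080.

1080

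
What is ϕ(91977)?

Prime factorization: 91977 = 3 × 23 × 31 × 43.
φ(3) = 3 − 1 = 2.
φ(23) = 23 − 1 = 22.
φ(31) = 31 − 1 = 30.
φ(43) = 43 − 1 = 42.
Multiply: 2 · 22 · 30 · 42 = 55440.

55440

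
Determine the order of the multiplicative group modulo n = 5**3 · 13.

φ(5^3) = 5^2·(5−1) = 25·4 = 100.
φ(13) = 13 − 1 = 12.
Multiply: 100 · 12 = 1200.

1200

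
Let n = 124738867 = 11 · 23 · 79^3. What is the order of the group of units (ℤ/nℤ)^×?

107095560

φ(124738867) = 124738867 · (1 − 1/11) · (1 − 1/23) · (1 − 1/79)
       = 124738867 · 17160/19987 = 107095560.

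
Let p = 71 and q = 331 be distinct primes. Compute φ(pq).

23100

φ(23501) = 23501 · (1 − 1/71) · (1 − 1/331)
       = 23501 · 23100/23501 = 23100.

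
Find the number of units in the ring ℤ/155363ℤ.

First factor: 155363 = 13 · 17 · 19 · 37.
φ(155363) = 155363 · (1 − 1/13) · (1 − 1/17) · (1 − 1/19) · (1 − 1/37)
       = 155363 · 124416/155363 = 124416.

124416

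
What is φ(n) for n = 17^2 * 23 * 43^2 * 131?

φ(17^2) = 17^1·(17−1) = 17·16 = 272.
φ(23) = 23 − 1 = 22.
φ(43^2) = 43^1·(43−1) = 43·42 = 1806.
φ(131) = 131 − 1 = 130.
φ(1610029693) = 272 × 22 × 1806 × 130 = 1404923520.

1404923520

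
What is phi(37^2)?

1332

φ(1369) = 1369 · (1 − 1/37)
       = 1369 · 36/37 = 1332.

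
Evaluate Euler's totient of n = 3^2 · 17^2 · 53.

84864

φ(137853) = 137853 · (1 − 1/3) · (1 − 1/17) · (1 − 1/53)
       = 137853 · 1664/2703 = 84864.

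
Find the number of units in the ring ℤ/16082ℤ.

6720

Prime factorization: 16082 = 2 × 11 × 17 × 43.
φ(2) = 2 − 1 = 1.
φ(11) = 11 − 1 = 10.
φ(17) = 17 − 1 = 16.
φ(43) = 43 − 1 = 42.
Multiply: 1 · 10 · 16 · 42 = 6720.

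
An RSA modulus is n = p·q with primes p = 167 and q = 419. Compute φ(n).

69388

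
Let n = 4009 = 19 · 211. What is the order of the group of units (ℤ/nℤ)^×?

φ(19) = 19 − 1 = 18.
φ(211) = 211 − 1 = 210.
Since φ is multiplicative, φ(4009) = 18 · 210 = 3780.

3780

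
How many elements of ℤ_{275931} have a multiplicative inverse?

166320

First factor: 275931 = 3^2 * 23 * 31 * 43.
φ(3^2) = 3^2 − 3^1 = 9 − 3 = 6.
φ(23) = 23 − 1 = 22.
φ(31) = 31 − 1 = 30.
φ(43) = 43 − 1 = 42.
φ(275931) = 6 × 22 × 30 × 42 = 166320.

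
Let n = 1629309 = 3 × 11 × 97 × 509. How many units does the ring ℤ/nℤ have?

φ(1629309) = 1629309 · (1 − 1/3) · (1 − 1/11) · (1 − 1/97) · (1 − 1/509)
       = 1629309 · 975360/1629309 = 975360.

975360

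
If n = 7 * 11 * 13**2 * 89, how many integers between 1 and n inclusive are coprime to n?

823680

φ(7) = 7 − 1 = 6.
φ(11) = 11 − 1 = 10.
φ(13^2) = 13^2 − 13^1 = 169 − 13 = 156.
φ(89) = 89 − 1 = 88.
Since φ is multiplicative, φ(1158157) = 6 · 10 · 156 · 88 = 823680.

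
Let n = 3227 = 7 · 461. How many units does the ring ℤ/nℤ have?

2760

φ(3227) = 3227 · (1 − 1/7) · (1 − 1/461)
       = 3227 · 2760/3227 = 2760.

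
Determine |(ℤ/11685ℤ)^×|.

Factor 11685: 11685 = 3 · 5 · 19 · 41.
φ(3) = 3 − 1 = 2.
φ(5) = 5 − 1 = 4.
φ(19) = 19 − 1 = 18.
φ(41) = 41 − 1 = 40.
Since φ is multiplicative, φ(11685) = 2 · 4 · 18 · 40 = 5760.

5760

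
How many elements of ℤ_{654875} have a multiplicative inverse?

468000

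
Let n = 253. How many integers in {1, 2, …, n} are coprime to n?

220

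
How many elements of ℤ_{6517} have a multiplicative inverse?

Factor 6517: 6517 = 7**3 · 19.
φ(7^3) = 7^2·(7−1) = 49·6 = 294.
φ(19) = 19 − 1 = 18.
Since φ is multiplicative, φ(6517) = 294 · 18 = 5292.

5292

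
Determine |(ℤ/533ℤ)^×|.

Prime factorization: 533 = 13 × 41.
φ(533) = 533 · (1 − 1/13) · (1 − 1/41)
       = 533 · 480/533 = 480.

480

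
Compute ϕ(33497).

30240

Prime factorization: 33497 = 19 · 41 · 43.
φ(19) = 19 − 1 = 18.
φ(41) = 41 − 1 = 40.
φ(43) = 43 − 1 = 42.
Since φ is multiplicative, φ(33497) = 18 · 40 · 42 = 30240.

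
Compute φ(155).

120

155 = 5 · 31.
φ(155) = 155 · (1 − 1/5) · (1 − 1/31)
       = 155 · 120/155 = 120.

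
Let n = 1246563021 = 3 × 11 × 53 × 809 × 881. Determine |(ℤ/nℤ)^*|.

φ(1246563021) = 1246563021 · (1 − 1/3) · (1 − 1/11) · (1 − 1/53) · (1 − 1/809) · (1 − 1/881)
       = 1246563021 · 739481600/1246563021 = 739481600.

739481600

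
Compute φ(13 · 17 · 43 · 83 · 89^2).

φ(6247680829) = 6247680829 · (1 − 1/13) · (1 − 1/17) · (1 − 1/43) · (1 − 1/83) · (1 − 1/89)
       = 6247680829 · 58189824/70198661 = 5178894336.

5178894336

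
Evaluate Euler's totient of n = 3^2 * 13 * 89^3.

50187456

φ(3^2) = 3^2 − 3^1 = 9 − 3 = 6.
φ(13) = 13 − 1 = 12.
φ(89^3) = 89^2·(89−1) = 7921·88 = 697048.
φ(82481373) = 6 × 12 × 697048 = 50187456.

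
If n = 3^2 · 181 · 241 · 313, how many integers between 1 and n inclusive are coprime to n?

80870400

φ(122880357) = 122880357 · (1 − 1/3) · (1 − 1/181) · (1 − 1/241) · (1 − 1/313)
       = 122880357 · 26956800/40960119 = 80870400.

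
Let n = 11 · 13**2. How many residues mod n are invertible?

φ(11) = 11 − 1 = 10.
φ(13^2) = 13^2 − 13^1 = 169 − 13 = 156.
Multiply: 10 · 156 = 1560.

1560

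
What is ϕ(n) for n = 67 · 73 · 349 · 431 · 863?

φ(67) = 67 − 1 = 66.
φ(73) = 73 − 1 = 72.
φ(349) = 349 − 1 = 348.
φ(431) = 431 − 1 = 430.
φ(863) = 863 − 1 = 862.
Multiply: 66 · 72 · 348 · 430 · 862 = 612958959360.

612958959360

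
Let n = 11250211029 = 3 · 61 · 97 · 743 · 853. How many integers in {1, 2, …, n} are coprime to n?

φ(3) = 3 − 1 = 2.
φ(61) = 61 − 1 = 60.
φ(97) = 97 − 1 = 96.
φ(743) = 743 − 1 = 742.
φ(853) = 853 − 1 = 852.
φ(11250211029) = 2 × 60 × 96 × 742 × 852 = 7282759680.

7282759680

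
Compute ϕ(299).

264

Factor 299: 299 = 13 · 23.
φ(13) = 13 − 1 = 12.
φ(23) = 23 − 1 = 22.
Multiply: 12 · 22 = 264.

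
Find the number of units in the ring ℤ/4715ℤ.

Prime factorization: 4715 = 5 * 23 * 41.
φ(5) = 5 − 1 = 4.
φ(23) = 23 − 1 = 22.
φ(41) = 41 − 1 = 40.
Multiply: 4 · 22 · 40 = 3520.

3520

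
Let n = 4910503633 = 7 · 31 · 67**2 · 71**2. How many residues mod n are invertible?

φ(4910503633) = 4910503633 · (1 − 1/7) · (1 − 1/31) · (1 − 1/67) · (1 − 1/71)
       = 4910503633 · 831600/1032269 = 3955921200.

3955921200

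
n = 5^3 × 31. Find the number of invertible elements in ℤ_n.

3000

φ(5^3) = 5^3 − 5^2 = 125 − 25 = 100.
φ(31) = 31 − 1 = 30.
Multiply: 100 · 30 = 3000.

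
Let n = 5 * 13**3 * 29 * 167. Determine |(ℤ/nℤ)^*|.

φ(5) = 5 − 1 = 4.
φ(13^3) = 13^3 − 13^2 = 2197 − 169 = 2028.
φ(29) = 29 − 1 = 28.
φ(167) = 167 − 1 = 166.
Multiply: 4 · 2028 · 28 · 166 = 37704576.

37704576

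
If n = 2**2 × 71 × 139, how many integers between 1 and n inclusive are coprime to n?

φ(2^2) = 2^1·(2−1) = 2·1 = 2.
φ(71) = 71 − 1 = 70.
φ(139) = 139 − 1 = 138.
Multiply: 2 · 70 · 138 = 19320.

19320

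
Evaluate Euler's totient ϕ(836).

360

Prime factorization: 836 = 2**2 * 11 * 19.
φ(836) = 836 · (1 − 1/2) · (1 − 1/11) · (1 − 1/19)
       = 836 · 180/418 = 360.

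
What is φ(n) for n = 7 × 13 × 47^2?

φ(7) = 7 − 1 = 6.
φ(13) = 13 − 1 = 12.
φ(47^2) = 47^1·(47−1) = 47·46 = 2162.
φ(201019) = 6 × 12 × 2162 = 155664.

155664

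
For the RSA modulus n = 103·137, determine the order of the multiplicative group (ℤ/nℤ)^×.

13872

φ(14111) = 14111 · (1 − 1/103) · (1 − 1/137)
       = 14111 · 13872/14111 = 13872.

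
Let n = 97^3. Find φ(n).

φ(912673) = 912673 · (1 − 1/97)
       = 912673 · 96/97 = 903264.

903264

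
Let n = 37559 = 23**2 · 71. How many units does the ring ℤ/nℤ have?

35420

φ(37559) = 37559 · (1 − 1/23) · (1 − 1/71)
       = 37559 · 1540/1633 = 35420.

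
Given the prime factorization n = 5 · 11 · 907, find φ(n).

φ(5) = 5 − 1 = 4.
φ(11) = 11 − 1 = 10.
φ(907) = 907 − 1 = 906.
φ(49885) = 4 × 10 × 906 = 36240.

36240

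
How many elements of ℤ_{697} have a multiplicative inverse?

Factor 697: 697 = 17 × 41.
φ(17) = 17 − 1 = 16.
φ(41) = 41 − 1 = 40.
Multiply: 16 · 40 = 640.

640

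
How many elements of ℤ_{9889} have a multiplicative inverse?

9889 = 11 · 29 · 31.
φ(9889) = 9889 · (1 − 1/11) · (1 − 1/29) · (1 − 1/31)
       = 9889 · 8400/9889 = 8400.

8400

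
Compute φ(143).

120

First factor: 143 = 11 · 13.
φ(11) = 11 − 1 = 10.
φ(13) = 13 − 1 = 12.
Multiply: 10 · 12 = 120.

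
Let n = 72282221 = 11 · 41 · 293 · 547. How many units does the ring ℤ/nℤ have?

φ(72282221) = 72282221 · (1 − 1/11) · (1 − 1/41) · (1 − 1/293) · (1 − 1/547)
       = 72282221 · 63772800/72282221 = 63772800.

63772800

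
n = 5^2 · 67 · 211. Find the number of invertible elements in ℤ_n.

φ(353425) = 353425 · (1 − 1/5) · (1 − 1/67) · (1 − 1/211)
       = 353425 · 55440/70685 = 277200.

277200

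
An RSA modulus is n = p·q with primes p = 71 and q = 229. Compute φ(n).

φ(71) = 71 − 1 = 70.
φ(229) = 229 − 1 = 228.
φ(16259) = 70 × 228 = 15960.

15960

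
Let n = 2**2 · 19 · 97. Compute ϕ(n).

φ(2^2) = 2^2 − 2^1 = 4 − 2 = 2.
φ(19) = 19 − 1 = 18.
φ(97) = 97 − 1 = 96.
Since φ is multiplicative, φ(7372) = 2 · 18 · 96 = 3456.

3456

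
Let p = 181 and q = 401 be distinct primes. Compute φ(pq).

72000

φ(181) = 181 − 1 = 180.
φ(401) = 401 − 1 = 400.
Since φ is multiplicative, φ(72581) = 180 · 400 = 72000.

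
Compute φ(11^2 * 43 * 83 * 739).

φ(319136411) = 319136411 · (1 − 1/11) · (1 − 1/43) · (1 − 1/83) · (1 − 1/739)
       = 319136411 · 25416720/29012401 = 279583920.

279583920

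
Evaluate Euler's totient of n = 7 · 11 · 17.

φ(7) = 7 − 1 = 6.
φ(11) = 11 − 1 = 10.
φ(17) = 17 − 1 = 16.
Since φ is multiplicative, φ(1309) = 6 · 10 · 16 = 960.

960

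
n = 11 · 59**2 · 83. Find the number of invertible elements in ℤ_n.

φ(11) = 11 − 1 = 10.
φ(59^2) = 59^1·(59−1) = 59·58 = 3422.
φ(83) = 83 − 1 = 82.
φ(3178153) = 10 × 3422 × 82 = 2806040.

2806040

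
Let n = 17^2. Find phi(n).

φ(289) = 289 · (1 − 1/17)
       = 289 · 16/17 = 272.

272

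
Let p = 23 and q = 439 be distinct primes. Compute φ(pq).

9636

φ(23) = 23 − 1 = 22.
φ(439) = 439 − 1 = 438.
Since φ is multiplicative, φ(10097) = 22 · 438 = 9636.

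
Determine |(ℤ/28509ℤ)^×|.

16128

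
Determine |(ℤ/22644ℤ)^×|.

6912

22644 = 2^2 · 3^2 · 17 · 37.
φ(2^2) = 2^2 − 2^1 = 4 − 2 = 2.
φ(3^2) = 3^1·(3−1) = 3·2 = 6.
φ(17) = 17 − 1 = 16.
φ(37) = 37 − 1 = 36.
φ(22644) = 2 × 6 × 16 × 36 = 6912.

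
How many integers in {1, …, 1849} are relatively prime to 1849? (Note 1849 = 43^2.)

φ(1849) = 1849 · (1 − 1/43)
       = 1849 · 42/43 = 1806.

1806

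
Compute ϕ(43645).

28224

Factor 43645: 43645 = 5 · 7 · 29 · 43.
φ(43645) = 43645 · (1 − 1/5) · (1 − 1/7) · (1 − 1/29) · (1 − 1/43)
       = 43645 · 28224/43645 = 28224.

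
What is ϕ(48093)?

Prime factorization: 48093 = 3 · 17 · 23 · 41.
φ(48093) = 48093 · (1 − 1/3) · (1 − 1/17) · (1 − 1/23) · (1 − 1/41)
       = 48093 · 28160/48093 = 28160.

28160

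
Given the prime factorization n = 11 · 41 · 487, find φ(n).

194400

φ(11) = 11 − 1 = 10.
φ(41) = 41 − 1 = 40.
φ(487) = 487 − 1 = 486.
φ(219637) = 10 × 40 × 486 = 194400.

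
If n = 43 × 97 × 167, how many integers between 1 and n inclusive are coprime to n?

φ(696557) = 696557 · (1 − 1/43) · (1 − 1/97) · (1 − 1/167)
       = 696557 · 669312/696557 = 669312.

669312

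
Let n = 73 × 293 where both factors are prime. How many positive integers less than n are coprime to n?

21024

φ(n) = (p − 1)(q − 1) = (73−1)(293−1) = 72·292 = 21024.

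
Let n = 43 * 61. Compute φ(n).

2520

φ(2623) = 2623 · (1 − 1/43) · (1 − 1/61)
       = 2623 · 2520/2623 = 2520.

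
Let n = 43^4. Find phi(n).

3339294

φ(43^4) = 43^3·(43−1) = 79507·42 = 3339294.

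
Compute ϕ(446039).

369600

First factor: 446039 = 11 × 23 × 41 × 43.
φ(11) = 11 − 1 = 10.
φ(23) = 23 − 1 = 22.
φ(41) = 41 − 1 = 40.
φ(43) = 43 − 1 = 42.
Since φ is multiplicative, φ(446039) = 10 · 22 · 40 · 42 = 369600.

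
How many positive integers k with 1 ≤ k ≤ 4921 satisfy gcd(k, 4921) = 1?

Factor 4921: 4921 = 7 * 19 * 37.
φ(4921) = 4921 · (1 − 1/7) · (1 − 1/19) · (1 − 1/37)
       = 4921 · 3888/4921 = 3888.

3888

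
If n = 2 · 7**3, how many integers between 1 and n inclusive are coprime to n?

294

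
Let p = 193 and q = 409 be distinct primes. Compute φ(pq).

78336

φ(pq) = (p−1)(q−1) = 192 · 408 = 78336.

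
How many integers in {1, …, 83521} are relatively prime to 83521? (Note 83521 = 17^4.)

φ(17^4) = 17^3·(17−1) = 4913·16 = 78608.

78608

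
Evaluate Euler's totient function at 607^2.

φ(368449) = 368449 · (1 − 1/607)
       = 368449 · 606/607 = 367842.

367842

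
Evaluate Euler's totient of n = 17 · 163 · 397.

φ(1100087) = 1100087 · (1 − 1/17) · (1 − 1/163) · (1 − 1/397)
       = 1100087 · 1026432/1100087 = 1026432.

1026432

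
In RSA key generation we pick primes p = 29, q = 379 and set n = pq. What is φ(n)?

φ(n) = (p − 1)(q − 1) = (29−1)(379−1) = 28·378 = 10584.

10584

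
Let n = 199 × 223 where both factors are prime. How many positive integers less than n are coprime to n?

For distinct primes, φ(pq) = (p−1)(q−1) = 198 × 222 = 43956.

43956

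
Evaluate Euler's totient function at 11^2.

φ(121) = 121 · (1 − 1/11)
       = 121 · 10/11 = 110.

110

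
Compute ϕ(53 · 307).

15912

φ(16271) = 16271 · (1 − 1/53) · (1 − 1/307)
       = 16271 · 15912/16271 = 15912.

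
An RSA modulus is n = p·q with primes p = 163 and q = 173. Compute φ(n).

φ(pq) = (p−1)(q−1) = 162 · 172 = 27864.

27864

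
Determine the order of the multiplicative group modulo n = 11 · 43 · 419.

φ(198187) = 198187 · (1 − 1/11) · (1 − 1/43) · (1 − 1/419)
       = 198187 · 175560/198187 = 175560.

175560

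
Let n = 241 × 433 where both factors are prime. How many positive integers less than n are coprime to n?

φ(104353) = 104353 · (1 − 1/241) · (1 − 1/433)
       = 104353 · 103680/104353 = 103680.

103680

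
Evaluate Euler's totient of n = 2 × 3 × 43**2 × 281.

1011360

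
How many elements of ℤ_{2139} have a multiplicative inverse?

1320

Prime factorization: 2139 = 3 · 23 · 31.
φ(2139) = 2139 · (1 − 1/3) · (1 − 1/23) · (1 − 1/31)
       = 2139 · 1320/2139 = 1320.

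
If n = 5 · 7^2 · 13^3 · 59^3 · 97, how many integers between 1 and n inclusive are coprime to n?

6603595794432

φ(5) = 5 − 1 = 4.
φ(7^2) = 7^1·(7−1) = 7·6 = 42.
φ(13^3) = 13^2·(13−1) = 169·12 = 2028.
φ(59^3) = 59^3 − 59^2 = 205379 − 3481 = 201898.
φ(97) = 97 − 1 = 96.
φ(10723187761195) = 4 × 42 × 2028 × 201898 × 96 = 6603595794432.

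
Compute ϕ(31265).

22464

Prime factorization: 31265 = 5 * 13^2 * 37.
φ(31265) = 31265 · (1 − 1/5) · (1 − 1/13) · (1 − 1/37)
       = 31265 · 1728/2405 = 22464.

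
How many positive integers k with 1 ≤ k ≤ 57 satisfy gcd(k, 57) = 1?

36

Factor 57: 57 = 3 · 19.
φ(57) = 57 · (1 − 1/3) · (1 − 1/19)
       = 57 · 36/57 = 36.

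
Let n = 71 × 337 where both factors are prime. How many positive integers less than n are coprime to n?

φ(n) = (p − 1)(q − 1) = (71−1)(337−1) = 70·336 = 23520.

23520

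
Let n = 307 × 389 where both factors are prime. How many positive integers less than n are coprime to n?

φ(n) = (p − 1)(q − 1) = (307−1)(389−1) = 306·388 = 118728.

118728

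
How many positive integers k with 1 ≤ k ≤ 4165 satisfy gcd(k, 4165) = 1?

2688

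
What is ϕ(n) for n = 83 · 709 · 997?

φ(58670459) = 58670459 · (1 − 1/83) · (1 − 1/709) · (1 − 1/997)
       = 58670459 · 57823776/58670459 = 57823776.

57823776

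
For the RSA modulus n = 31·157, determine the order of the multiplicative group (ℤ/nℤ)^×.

4680

For distinct primes, φ(pq) = (p−1)(q−1) = 30 × 156 = 4680.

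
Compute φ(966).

264

First factor: 966 = 2 * 3 * 7 * 23.
φ(2) = 2 − 1 = 1.
φ(3) = 3 − 1 = 2.
φ(7) = 7 − 1 = 6.
φ(23) = 23 − 1 = 22.
φ(966) = 1 × 2 × 6 × 22 = 264.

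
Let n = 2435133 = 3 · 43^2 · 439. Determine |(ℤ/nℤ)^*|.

φ(2435133) = 2435133 · (1 − 1/3) · (1 − 1/43) · (1 − 1/439)
       = 2435133 · 36792/56631 = 1582056.

1582056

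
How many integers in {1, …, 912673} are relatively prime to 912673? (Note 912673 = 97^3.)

φ(912673) = 912673 · (1 − 1/97)
       = 912673 · 96/97 = 903264.

903264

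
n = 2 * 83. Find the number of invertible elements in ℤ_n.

82

φ(166) = 166 · (1 − 1/2) · (1 − 1/83)
       = 166 · 82/166 = 82.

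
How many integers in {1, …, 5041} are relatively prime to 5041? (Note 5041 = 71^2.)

4970

φ(5041) = 5041 · (1 − 1/71)
       = 5041 · 70/71 = 4970.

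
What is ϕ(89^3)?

697048

φ(704969) = 704969 · (1 − 1/89)
       = 704969 · 88/89 = 697048.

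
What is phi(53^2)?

2756

φ(2809) = 2809 · (1 − 1/53)
       = 2809 · 52/53 = 2756.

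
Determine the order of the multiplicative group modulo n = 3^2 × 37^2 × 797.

6361632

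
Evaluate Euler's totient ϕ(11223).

First factor: 11223 = 3^2 · 29 · 43.
φ(11223) = 11223 · (1 − 1/3) · (1 − 1/29) · (1 − 1/43)
       = 11223 · 2352/3741 = 7056.

7056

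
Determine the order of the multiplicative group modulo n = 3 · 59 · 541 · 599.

37458720

φ(3) = 3 − 1 = 2.
φ(59) = 59 − 1 = 58.
φ(541) = 541 − 1 = 540.
φ(599) = 599 − 1 = 598.
Multiply: 2 · 58 · 540 · 598 = 37458720.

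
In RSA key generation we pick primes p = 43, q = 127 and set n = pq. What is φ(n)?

5292

φ(pq) = (p−1)(q−1) = 42 · 126 = 5292.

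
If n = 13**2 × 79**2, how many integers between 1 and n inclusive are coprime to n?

961272

φ(13^2) = 13^2 − 13^1 = 169 − 13 = 156.
φ(79^2) = 79^2 − 79^1 = 6241 − 79 = 6162.
Since φ is multiplicative, φ(1054729) = 156 · 6162 = 961272.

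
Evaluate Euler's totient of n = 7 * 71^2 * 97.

2862720

φ(7) = 7 − 1 = 6.
φ(71^2) = 71^2 − 71^1 = 5041 − 71 = 4970.
φ(97) = 97 − 1 = 96.
Since φ is multiplicative, φ(3422839) = 6 · 4970 · 96 = 2862720.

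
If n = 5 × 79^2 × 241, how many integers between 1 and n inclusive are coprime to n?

φ(7520405) = 7520405 · (1 − 1/5) · (1 − 1/79) · (1 − 1/241)
       = 7520405 · 74880/95195 = 5915520.

5915520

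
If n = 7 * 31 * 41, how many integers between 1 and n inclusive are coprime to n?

φ(7) = 7 − 1 = 6.
φ(31) = 31 − 1 = 30.
φ(41) = 41 − 1 = 40.
Since φ is multiplicative, φ(8897) = 6 · 30 · 40 = 7200.

7200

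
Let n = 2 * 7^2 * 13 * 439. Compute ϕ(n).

220752

φ(2) = 2 − 1 = 1.
φ(7^2) = 7^1·(7−1) = 7·6 = 42.
φ(13) = 13 − 1 = 12.
φ(439) = 439 − 1 = 438.
Since φ is multiplicative, φ(559286) = 1 · 42 · 12 · 438 = 220752.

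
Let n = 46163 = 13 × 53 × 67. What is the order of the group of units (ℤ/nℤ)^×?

41184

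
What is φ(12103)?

9072

Prime factorization: 12103 = 7^2 · 13 · 19.
φ(12103) = 12103 · (1 − 1/7) · (1 − 1/13) · (1 − 1/19)
       = 12103 · 1296/1729 = 9072.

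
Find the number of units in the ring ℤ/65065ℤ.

Factor 65065: 65065 = 5 × 7 × 11 × 13^2.
φ(65065) = 65065 · (1 − 1/5) · (1 − 1/7) · (1 − 1/11) · (1 − 1/13)
       = 65065 · 2880/5005 = 37440.

37440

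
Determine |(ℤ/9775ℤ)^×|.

First factor: 9775 = 5^2 * 17 * 23.
φ(5^2) = 5^1·(5−1) = 5·4 = 20.
φ(17) = 17 − 1 = 16.
φ(23) = 23 − 1 = 22.
φ(9775) = 20 × 16 × 22 = 7040.

7040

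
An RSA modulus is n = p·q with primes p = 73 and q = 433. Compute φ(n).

31104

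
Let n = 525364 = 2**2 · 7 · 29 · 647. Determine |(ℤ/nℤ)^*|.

φ(525364) = 525364 · (1 − 1/2) · (1 − 1/7) · (1 − 1/29) · (1 − 1/647)
       = 525364 · 108528/262682 = 217056.

217056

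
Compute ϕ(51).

Prime factorization: 51 = 3 · 17.
φ(3) = 3 − 1 = 2.
φ(17) = 17 − 1 = 16.
Since φ is multiplicative, φ(51) = 2 · 16 = 32.

32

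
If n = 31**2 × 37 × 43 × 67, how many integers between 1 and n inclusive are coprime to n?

92806560

φ(31^2) = 31^2 − 31^1 = 961 − 31 = 930.
φ(37) = 37 − 1 = 36.
φ(43) = 43 − 1 = 42.
φ(67) = 67 − 1 = 66.
φ(102439717) = 930 × 36 × 42 × 66 = 92806560.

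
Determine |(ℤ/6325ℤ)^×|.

6325 = 5^2 * 11 * 23.
φ(5^2) = 5^1·(5−1) = 5·4 = 20.
φ(11) = 11 − 1 = 10.
φ(23) = 23 − 1 = 22.
Multiply: 20 · 10 · 22 = 4400.

4400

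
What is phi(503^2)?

φ(253009) = 253009 · (1 − 1/503)
       = 253009 · 502/503 = 252506.

252506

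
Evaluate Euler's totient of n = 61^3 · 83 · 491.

φ(61^3) = 61^2·(61−1) = 3721·60 = 223260.
φ(83) = 83 − 1 = 82.
φ(491) = 491 − 1 = 490.
φ(9250156693) = 223260 × 82 × 490 = 8970586800.

8970586800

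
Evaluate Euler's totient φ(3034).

1440

Factor 3034: 3034 = 2 * 37 * 41.
φ(3034) = 3034 · (1 − 1/2) · (1 − 1/37) · (1 − 1/41)
       = 3034 · 1440/3034 = 1440.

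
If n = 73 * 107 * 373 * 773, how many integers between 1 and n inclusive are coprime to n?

2191788288

φ(2252137819) = 2252137819 · (1 − 1/73) · (1 − 1/107) · (1 − 1/373) · (1 − 1/773)
       = 2252137819 · 2191788288/2252137819 = 2191788288.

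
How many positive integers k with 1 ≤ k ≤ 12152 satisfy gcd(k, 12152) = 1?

Prime factorization: 12152 = 2^3 · 7^2 · 31.
φ(2^3) = 2^3 − 2^2 = 8 − 4 = 4.
φ(7^2) = 7^2 − 7^1 = 49 − 7 = 42.
φ(31) = 31 − 1 = 30.
Since φ is multiplicative, φ(12152) = 4 · 42 · 30 = 5040.

5040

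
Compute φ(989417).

Factor 989417: 989417 = 11**2 · 13 · 17 · 37.
φ(989417) = 989417 · (1 − 1/11) · (1 − 1/13) · (1 − 1/17) · (1 − 1/37)
       = 989417 · 69120/89947 = 760320.

760320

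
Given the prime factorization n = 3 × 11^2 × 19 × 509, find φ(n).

2011680

φ(3510573) = 3510573 · (1 − 1/3) · (1 − 1/11) · (1 − 1/19) · (1 − 1/509)
       = 3510573 · 182880/319143 = 2011680.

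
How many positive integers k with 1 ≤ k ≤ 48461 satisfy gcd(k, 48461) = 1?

38808

Prime factorization: 48461 = 7^2 · 23 · 43.
φ(7^2) = 7^2 − 7^1 = 49 − 7 = 42.
φ(23) = 23 − 1 = 22.
φ(43) = 43 − 1 = 42.
φ(48461) = 42 × 22 × 42 = 38808.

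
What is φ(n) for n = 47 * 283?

φ(47) = 47 − 1 = 46.
φ(283) = 283 − 1 = 282.
φ(13301) = 46 × 282 = 12972.

12972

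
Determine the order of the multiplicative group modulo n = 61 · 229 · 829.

11327040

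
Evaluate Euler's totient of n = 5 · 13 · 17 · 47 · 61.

φ(3168035) = 3168035 · (1 − 1/5) · (1 − 1/13) · (1 − 1/17) · (1 − 1/47) · (1 − 1/61)
       = 3168035 · 2119680/3168035 = 2119680.

2119680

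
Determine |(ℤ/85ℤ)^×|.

64

First factor: 85 = 5 * 17.
φ(85) = 85 · (1 − 1/5) · (1 − 1/17)
       = 85 · 64/85 = 64.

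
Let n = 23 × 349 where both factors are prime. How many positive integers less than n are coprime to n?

φ(8027) = 8027 · (1 − 1/23) · (1 − 1/349)
       = 8027 · 7656/8027 = 7656.

7656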